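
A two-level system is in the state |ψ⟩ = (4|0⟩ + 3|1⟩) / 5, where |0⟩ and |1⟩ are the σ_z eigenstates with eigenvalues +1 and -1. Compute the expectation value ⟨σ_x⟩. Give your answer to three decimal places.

0.960

⟨σ_x⟩ = 2 Re(a* b)/(|a|²+|b|²) with a = 4, b = 3.
a* b = 12, so ⟨σ_x⟩ = 24/25.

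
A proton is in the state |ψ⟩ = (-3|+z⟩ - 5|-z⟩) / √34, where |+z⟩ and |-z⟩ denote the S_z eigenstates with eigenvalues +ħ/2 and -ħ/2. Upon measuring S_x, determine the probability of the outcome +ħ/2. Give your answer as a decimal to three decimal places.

|+x⟩ = (|+z⟩ + |-z⟩)/√2, so ⟨+x|ψ⟩ = (-8) / (√2·√34).
P = |-8|² / 68 = 64/68.

0.941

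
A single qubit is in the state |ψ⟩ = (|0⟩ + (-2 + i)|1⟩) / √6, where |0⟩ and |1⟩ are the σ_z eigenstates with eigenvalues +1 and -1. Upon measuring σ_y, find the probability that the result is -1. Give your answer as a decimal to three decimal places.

0.333

|-y⟩ = (|0⟩ - i|1⟩)/√2, so ⟨-y|ψ⟩ = (-2i) / (√2·√6).
P = |-2i|² / 12 = 4/12.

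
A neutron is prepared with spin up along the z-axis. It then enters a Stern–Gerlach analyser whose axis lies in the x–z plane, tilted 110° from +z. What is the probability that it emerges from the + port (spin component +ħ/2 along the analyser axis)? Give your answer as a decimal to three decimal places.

0.329

For spin-½, the probability of finding spin-up along an axis at angle θ to the initial spin direction is cos²(θ/2); spin-down is sin²(θ/2).
θ = 110°, so P = cos²(55°) ≈ 0.329.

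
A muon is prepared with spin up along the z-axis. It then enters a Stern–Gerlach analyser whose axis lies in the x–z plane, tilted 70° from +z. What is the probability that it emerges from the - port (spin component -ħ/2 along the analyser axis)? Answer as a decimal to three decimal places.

0.329

For spin-½, the probability of finding spin-up along an axis at angle θ to the initial spin direction is cos²(θ/2); spin-down is sin²(θ/2).
θ = 70°, so P = sin²(35°) ≈ 0.329.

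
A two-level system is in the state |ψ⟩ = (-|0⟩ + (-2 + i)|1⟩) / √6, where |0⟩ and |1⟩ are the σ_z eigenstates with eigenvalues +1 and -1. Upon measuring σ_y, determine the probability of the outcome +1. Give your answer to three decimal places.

|+y⟩ = (|0⟩ + i|1⟩)/√2, so ⟨+y|ψ⟩ = (2i) / (√2·√6).
P = |2i|² / 12 = 4/12.

0.333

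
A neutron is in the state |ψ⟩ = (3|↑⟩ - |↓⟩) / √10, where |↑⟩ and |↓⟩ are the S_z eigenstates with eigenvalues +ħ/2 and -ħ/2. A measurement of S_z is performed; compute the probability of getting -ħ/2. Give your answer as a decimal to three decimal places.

0.100

The -ħ/2 outcome corresponds to |↓⟩. Its amplitude in |ψ⟩ is -1/√10.
P = |-1|² / 10 = 1/10.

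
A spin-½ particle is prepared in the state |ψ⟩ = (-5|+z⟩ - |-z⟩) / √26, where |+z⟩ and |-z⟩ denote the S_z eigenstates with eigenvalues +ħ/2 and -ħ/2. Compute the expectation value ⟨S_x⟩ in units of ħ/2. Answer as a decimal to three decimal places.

⟨σ_x⟩ = 2 Re(a* b)/(|a|²+|b|²) with a = -5, b = -1.
a* b = 5, so ⟨σ_x⟩ = 10/26.
⟨S_x⟩ = (ħ/2)·⟨σ_x⟩.

0.385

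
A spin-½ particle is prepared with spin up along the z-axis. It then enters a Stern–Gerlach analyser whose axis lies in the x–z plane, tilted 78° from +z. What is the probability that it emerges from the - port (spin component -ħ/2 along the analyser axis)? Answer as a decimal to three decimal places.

0.396

For spin-½, the probability of finding spin-up along an axis at angle θ to the initial spin direction is cos²(θ/2); spin-down is sin²(θ/2).
θ = 78°, so P = sin²(39°) ≈ 0.396.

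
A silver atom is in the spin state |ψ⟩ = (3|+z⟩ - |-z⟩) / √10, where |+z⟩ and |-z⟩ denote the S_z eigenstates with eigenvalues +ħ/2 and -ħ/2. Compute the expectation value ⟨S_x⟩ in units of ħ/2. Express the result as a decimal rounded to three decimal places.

⟨σ_x⟩ = 2 Re(a* b)/(|a|²+|b|²) with a = 3, b = -1.
a* b = -3, so ⟨σ_x⟩ = -6/10.
⟨S_x⟩ = (ħ/2)·⟨σ_x⟩.

-0.600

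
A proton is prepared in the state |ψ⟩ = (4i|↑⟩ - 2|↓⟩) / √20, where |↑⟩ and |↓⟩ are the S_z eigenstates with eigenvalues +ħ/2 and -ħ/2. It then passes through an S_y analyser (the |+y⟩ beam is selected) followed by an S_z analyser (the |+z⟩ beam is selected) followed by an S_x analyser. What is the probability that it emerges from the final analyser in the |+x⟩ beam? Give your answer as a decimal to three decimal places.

First analyser (S_y): P(|+y⟩) = |⟨+y|ψ⟩|² = 36/40.
After stage 1 the state is |+y⟩; P(|+z⟩) = |⟨+z|+y⟩|² = 1/2.
After stage 2 the state is |+z⟩; P(|+x⟩) = |⟨+x|+z⟩|² = 1/2.
Joint probability = 36/40 × 1/2 × 1/2 = 0.225.

0.225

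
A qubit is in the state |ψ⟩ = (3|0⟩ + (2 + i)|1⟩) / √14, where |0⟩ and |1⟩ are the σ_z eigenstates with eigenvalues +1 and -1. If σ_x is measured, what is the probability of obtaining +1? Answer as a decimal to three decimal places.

0.929

|+x⟩ = (|0⟩ + |1⟩)/√2, so ⟨+x|ψ⟩ = (5 + i) / (√2·√14).
P = |5 + i|² / 28 = 26/28.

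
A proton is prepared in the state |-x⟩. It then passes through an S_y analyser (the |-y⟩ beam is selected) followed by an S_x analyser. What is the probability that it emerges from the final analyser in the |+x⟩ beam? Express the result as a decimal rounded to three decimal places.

0.250

First analyser (S_y): from |-x⟩, P(|-y⟩) = 1/2.
After stage 1 the state is |-y⟩; P(|+x⟩) = |⟨+x|-y⟩|² = 1/2.
Joint probability = 1/2 × 1/2 = 0.250.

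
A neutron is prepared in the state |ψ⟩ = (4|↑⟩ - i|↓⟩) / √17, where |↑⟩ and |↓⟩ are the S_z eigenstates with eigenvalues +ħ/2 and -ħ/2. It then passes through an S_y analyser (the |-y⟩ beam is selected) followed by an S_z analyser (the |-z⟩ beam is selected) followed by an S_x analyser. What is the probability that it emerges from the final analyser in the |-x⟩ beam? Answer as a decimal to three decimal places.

First analyser (S_y): P(|-y⟩) = |⟨-y|ψ⟩|² = 25/34.
After stage 1 the state is |-y⟩; P(|-z⟩) = |⟨-z|-y⟩|² = 1/2.
After stage 2 the state is |-z⟩; P(|-x⟩) = |⟨-x|-z⟩|² = 1/2.
Joint probability = 25/34 × 1/2 × 1/2 = 0.184.

0.184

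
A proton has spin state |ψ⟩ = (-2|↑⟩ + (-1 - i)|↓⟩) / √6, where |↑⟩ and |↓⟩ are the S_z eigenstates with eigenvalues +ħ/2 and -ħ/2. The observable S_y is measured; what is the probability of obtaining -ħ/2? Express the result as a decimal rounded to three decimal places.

|-y⟩ = (|↑⟩ - i|↓⟩)/√2, so ⟨-y|ψ⟩ = (-1 - i) / (√2·√6).
P = |-1 - i|² / 12 = 2/12.

0.167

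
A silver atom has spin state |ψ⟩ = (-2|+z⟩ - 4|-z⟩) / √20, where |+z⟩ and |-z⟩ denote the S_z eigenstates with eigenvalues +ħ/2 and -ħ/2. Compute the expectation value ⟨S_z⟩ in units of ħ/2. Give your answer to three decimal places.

⟨σ_z⟩ = |a|² - |b|² divided by |a|²+|b|², with a, b the |+z⟩, |-z⟩ amplitudes.
= (4 - 16)/20 = -12/20.
⟨S_z⟩ = (ħ/2)·⟨σ_z⟩.

-0.600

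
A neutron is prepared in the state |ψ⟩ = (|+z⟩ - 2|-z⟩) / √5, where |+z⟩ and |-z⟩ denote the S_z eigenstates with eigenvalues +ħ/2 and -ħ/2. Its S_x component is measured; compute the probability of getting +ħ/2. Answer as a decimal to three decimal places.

0.100

|+x⟩ = (|+z⟩ + |-z⟩)/√2, so ⟨+x|ψ⟩ = (-1) / (√2·√5).
P = |-1|² / 10 = 1/10.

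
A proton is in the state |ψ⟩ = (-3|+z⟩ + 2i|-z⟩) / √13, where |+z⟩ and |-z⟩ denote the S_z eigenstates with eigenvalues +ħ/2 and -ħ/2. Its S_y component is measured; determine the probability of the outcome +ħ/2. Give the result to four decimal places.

|+y⟩ = (|+z⟩ + i|-z⟩)/√2, so ⟨+y|ψ⟩ = (-1) / (√2·√13).
P = |-1|² / 26 = 1/26.

0.0385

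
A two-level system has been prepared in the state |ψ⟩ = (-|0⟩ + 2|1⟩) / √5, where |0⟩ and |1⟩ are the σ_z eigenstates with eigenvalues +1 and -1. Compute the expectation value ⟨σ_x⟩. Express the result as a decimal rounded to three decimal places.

-0.800

⟨σ_x⟩ = 2 Re(a* b)/(|a|²+|b|²) with a = -1, b = 2.
a* b = -2, so ⟨σ_x⟩ = -4/5.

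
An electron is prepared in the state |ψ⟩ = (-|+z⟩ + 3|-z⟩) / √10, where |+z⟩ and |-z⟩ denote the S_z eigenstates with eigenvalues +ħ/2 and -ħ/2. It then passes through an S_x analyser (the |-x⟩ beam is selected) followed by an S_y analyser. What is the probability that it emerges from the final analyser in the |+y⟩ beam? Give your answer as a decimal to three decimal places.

0.400

First analyser (S_x): P(|-x⟩) = |⟨-x|ψ⟩|² = 16/20.
After stage 1 the state is |-x⟩; P(|+y⟩) = |⟨+y|-x⟩|² = 1/2.
Joint probability = 16/20 × 1/2 = 0.400.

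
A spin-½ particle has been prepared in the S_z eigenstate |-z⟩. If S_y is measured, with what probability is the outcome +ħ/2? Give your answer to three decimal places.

In the S_z basis, |-z⟩ = |↓⟩ and |+y⟩ = (|↑⟩ + i|↓⟩)/√2.
|⟨+y|-z⟩|² = 1/2.

0.500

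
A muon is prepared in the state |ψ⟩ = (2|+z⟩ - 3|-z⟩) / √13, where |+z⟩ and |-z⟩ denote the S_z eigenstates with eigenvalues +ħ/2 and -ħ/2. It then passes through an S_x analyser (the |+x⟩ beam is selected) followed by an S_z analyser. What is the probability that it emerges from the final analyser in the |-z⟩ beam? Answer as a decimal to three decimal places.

0.019

First analyser (S_x): P(|+x⟩) = |⟨+x|ψ⟩|² = 1/26.
After stage 1 the state is |+x⟩; P(|-z⟩) = |⟨-z|+x⟩|² = 1/2.
Joint probability = 1/26 × 1/2 = 0.019.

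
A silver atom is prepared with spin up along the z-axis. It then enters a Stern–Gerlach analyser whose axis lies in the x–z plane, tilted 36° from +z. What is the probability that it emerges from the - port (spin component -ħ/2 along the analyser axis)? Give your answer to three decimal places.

0.095

For spin-½, the probability of finding spin-up along an axis at angle θ to the initial spin direction is cos²(θ/2); spin-down is sin²(θ/2).
θ = 36°, so P = sin²(18°) ≈ 0.095.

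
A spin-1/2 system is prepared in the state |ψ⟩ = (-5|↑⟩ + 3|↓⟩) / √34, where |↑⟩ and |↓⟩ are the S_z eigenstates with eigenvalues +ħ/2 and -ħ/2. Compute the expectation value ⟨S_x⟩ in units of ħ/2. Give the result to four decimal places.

-0.8824

⟨σ_x⟩ = 2 Re(a* b)/(|a|²+|b|²) with a = -5, b = 3.
a* b = -15, so ⟨σ_x⟩ = -30/34.
⟨S_x⟩ = (ħ/2)·⟨σ_x⟩.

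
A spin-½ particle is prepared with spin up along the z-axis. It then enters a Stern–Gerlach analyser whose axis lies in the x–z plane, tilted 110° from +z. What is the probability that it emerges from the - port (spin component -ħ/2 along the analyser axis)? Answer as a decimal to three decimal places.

0.671

For spin-½, the probability of finding spin-up along an axis at angle θ to the initial spin direction is cos²(θ/2); spin-down is sin²(θ/2).
θ = 110°, so P = sin²(55°) ≈ 0.671.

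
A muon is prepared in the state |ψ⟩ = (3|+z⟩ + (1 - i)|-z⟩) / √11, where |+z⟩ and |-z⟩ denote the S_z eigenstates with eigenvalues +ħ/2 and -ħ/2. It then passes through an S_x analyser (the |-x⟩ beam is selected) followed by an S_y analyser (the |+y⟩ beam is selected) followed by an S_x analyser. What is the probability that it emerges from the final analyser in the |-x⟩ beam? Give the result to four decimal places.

First analyser (S_x): P(|-x⟩) = |⟨-x|ψ⟩|² = 5/22.
After stage 1 the state is |-x⟩; P(|+y⟩) = |⟨+y|-x⟩|² = 1/2.
After stage 2 the state is |+y⟩; P(|-x⟩) = |⟨-x|+y⟩|² = 1/2.
Joint probability = 5/22 × 1/2 × 1/2 = 0.0568.

0.0568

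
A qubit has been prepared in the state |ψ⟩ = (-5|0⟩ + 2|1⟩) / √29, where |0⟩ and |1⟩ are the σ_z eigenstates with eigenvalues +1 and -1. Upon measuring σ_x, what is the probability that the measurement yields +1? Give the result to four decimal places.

|+x⟩ = (|0⟩ + |1⟩)/√2, so ⟨+x|ψ⟩ = (-3) / (√2·√29).
P = |-3|² / 58 = 9/58.

0.1552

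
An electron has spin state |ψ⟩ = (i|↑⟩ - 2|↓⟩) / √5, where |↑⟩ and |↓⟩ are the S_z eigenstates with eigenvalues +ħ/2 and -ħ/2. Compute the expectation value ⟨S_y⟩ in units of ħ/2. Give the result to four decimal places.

⟨σ_y⟩ = 2 Im(a* b)/(|a|²+|b|²) with a = i, b = -2.
a* b = 2i, so ⟨σ_y⟩ = 4/5.
⟨S_y⟩ = (ħ/2)·⟨σ_y⟩.

0.8000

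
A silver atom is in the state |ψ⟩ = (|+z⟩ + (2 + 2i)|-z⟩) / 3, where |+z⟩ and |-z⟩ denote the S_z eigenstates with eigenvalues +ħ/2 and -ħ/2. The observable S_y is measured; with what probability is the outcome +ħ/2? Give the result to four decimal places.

|+y⟩ = (|+z⟩ + i|-z⟩)/√2, so ⟨+y|ψ⟩ = (3 - 2i) / (√2·3).
P = |3 - 2i|² / 18 = 13/18.

0.7222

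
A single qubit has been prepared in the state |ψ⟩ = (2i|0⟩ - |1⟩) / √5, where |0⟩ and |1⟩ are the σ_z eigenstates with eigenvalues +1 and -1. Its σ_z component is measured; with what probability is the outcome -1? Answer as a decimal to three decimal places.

The -1 outcome corresponds to |1⟩. Its amplitude in |ψ⟩ is -1/√5.
P = |-1|² / 5 = 1/5.

0.200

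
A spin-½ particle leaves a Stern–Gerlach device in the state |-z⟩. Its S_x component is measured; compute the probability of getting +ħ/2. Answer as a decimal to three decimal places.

In the S_z basis, |-z⟩ = |-z⟩ and |+x⟩ = (|+z⟩ + |-z⟩)/√2.
|⟨+x|-z⟩|² = 1/2.

0.500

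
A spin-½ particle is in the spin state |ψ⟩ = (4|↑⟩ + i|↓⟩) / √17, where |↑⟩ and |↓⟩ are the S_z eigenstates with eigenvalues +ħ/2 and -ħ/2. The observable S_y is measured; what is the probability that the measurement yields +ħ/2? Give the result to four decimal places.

0.7353

|+y⟩ = (|↑⟩ + i|↓⟩)/√2, so ⟨+y|ψ⟩ = (5) / (√2·√17).
P = |5|² / 34 = 25/34.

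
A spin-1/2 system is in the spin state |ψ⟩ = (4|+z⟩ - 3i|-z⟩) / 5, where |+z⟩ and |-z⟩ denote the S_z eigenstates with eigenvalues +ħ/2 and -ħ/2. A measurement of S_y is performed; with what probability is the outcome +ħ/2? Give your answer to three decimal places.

0.020

|+y⟩ = (|+z⟩ + i|-z⟩)/√2, so ⟨+y|ψ⟩ = (1) / (√2·5).
P = |1|² / 50 = 1/50.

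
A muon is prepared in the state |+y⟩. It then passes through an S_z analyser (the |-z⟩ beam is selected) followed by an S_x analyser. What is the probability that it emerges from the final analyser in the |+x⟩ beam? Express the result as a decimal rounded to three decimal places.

0.250

First analyser (S_z): from |+y⟩, P(|-z⟩) = 1/2.
After stage 1 the state is |-z⟩; P(|+x⟩) = |⟨+x|-z⟩|² = 1/2.
Joint probability = 1/2 × 1/2 = 0.250.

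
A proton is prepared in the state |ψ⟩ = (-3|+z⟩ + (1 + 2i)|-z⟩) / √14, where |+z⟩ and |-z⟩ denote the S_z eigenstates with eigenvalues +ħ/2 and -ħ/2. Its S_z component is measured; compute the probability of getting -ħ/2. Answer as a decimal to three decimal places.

The -ħ/2 outcome corresponds to |-z⟩. Its amplitude in |ψ⟩ is (1 + 2i)/√14.
P = |1 + 2i|² / 14 = 5/14.

0.357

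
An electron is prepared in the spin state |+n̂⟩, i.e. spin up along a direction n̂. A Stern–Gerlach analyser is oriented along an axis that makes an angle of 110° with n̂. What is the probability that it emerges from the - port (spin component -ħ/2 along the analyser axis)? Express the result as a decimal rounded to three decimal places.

0.671

For spin-½, the probability of finding spin-up along an axis at angle θ to the initial spin direction is cos²(θ/2); spin-down is sin²(θ/2).
θ = 110°, so P = sin²(55°) ≈ 0.671.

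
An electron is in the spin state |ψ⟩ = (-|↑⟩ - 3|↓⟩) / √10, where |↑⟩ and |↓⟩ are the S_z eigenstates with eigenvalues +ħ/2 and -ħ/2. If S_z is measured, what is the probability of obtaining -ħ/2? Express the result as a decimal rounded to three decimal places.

The -ħ/2 outcome corresponds to |↓⟩. Its amplitude in |ψ⟩ is -3/√10.
P = |-3|² / 10 = 9/10.

0.900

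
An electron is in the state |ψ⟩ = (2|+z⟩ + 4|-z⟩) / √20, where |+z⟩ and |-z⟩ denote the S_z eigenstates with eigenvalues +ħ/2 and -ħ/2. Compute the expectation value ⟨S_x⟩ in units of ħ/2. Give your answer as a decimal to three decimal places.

0.800

⟨σ_x⟩ = 2 Re(a* b)/(|a|²+|b|²) with a = 2, b = 4.
a* b = 8, so ⟨σ_x⟩ = 16/20.
⟨S_x⟩ = (ħ/2)·⟨σ_x⟩.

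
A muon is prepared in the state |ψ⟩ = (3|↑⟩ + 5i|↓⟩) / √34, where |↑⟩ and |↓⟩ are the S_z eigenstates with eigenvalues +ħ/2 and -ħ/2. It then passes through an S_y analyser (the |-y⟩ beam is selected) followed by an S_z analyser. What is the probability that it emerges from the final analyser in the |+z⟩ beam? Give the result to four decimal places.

First analyser (S_y): P(|-y⟩) = |⟨-y|ψ⟩|² = 4/68.
After stage 1 the state is |-y⟩; P(|+z⟩) = |⟨+z|-y⟩|² = 1/2.
Joint probability = 4/68 × 1/2 = 0.0294.

0.0294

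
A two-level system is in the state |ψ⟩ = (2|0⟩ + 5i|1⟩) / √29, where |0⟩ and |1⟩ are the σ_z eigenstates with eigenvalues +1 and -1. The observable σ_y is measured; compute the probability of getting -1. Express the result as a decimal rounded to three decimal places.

|-y⟩ = (|0⟩ - i|1⟩)/√2, so ⟨-y|ψ⟩ = (-3) / (√2·√29).
P = |-3|² / 58 = 9/58.

0.155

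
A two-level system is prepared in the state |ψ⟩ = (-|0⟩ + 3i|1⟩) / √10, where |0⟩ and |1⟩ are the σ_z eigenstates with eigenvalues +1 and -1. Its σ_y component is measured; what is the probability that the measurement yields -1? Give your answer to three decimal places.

|-y⟩ = (|0⟩ - i|1⟩)/√2, so ⟨-y|ψ⟩ = (-4) / (√2·√10).
P = |-4|² / 20 = 16/20.

0.800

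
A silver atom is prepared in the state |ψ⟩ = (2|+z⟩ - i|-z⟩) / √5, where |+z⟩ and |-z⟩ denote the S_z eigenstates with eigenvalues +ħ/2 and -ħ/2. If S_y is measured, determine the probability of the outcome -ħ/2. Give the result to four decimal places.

|-y⟩ = (|+z⟩ - i|-z⟩)/√2, so ⟨-y|ψ⟩ = (3) / (√2·√5).
P = |3|² / 10 = 9/10.

0.9000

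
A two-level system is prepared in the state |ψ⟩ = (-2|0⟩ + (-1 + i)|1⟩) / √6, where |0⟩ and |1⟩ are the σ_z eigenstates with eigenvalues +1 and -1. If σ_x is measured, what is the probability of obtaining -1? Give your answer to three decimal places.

0.167

|-x⟩ = (|0⟩ - |1⟩)/√2, so ⟨-x|ψ⟩ = (-1 - i) / (√2·√6).
P = |-1 - i|² / 12 = 2/12.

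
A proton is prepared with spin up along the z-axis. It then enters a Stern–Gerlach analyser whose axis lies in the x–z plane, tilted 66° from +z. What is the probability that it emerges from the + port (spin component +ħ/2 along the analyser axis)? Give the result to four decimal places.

For spin-½, the probability of finding spin-up along an axis at angle θ to the initial spin direction is cos²(θ/2); spin-down is sin²(θ/2).
θ = 66°, so P = cos²(33°) ≈ 0.7034.

0.7034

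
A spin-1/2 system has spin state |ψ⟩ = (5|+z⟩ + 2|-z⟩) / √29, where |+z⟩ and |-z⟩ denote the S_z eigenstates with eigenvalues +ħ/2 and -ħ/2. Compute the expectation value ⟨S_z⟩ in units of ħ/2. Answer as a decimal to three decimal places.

0.724

⟨σ_z⟩ = |a|² - |b|² divided by |a|²+|b|², with a, b the |+z⟩, |-z⟩ amplitudes.
= (25 - 4)/29 = 21/29.
⟨S_z⟩ = (ħ/2)·⟨σ_z⟩.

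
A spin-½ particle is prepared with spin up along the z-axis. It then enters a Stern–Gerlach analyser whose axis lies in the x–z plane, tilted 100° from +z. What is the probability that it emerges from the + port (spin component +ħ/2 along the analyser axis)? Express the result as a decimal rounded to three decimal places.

For spin-½, the probability of finding spin-up along an axis at angle θ to the initial spin direction is cos²(θ/2); spin-down is sin²(θ/2).
θ = 100°, so P = cos²(50°) ≈ 0.413.

0.413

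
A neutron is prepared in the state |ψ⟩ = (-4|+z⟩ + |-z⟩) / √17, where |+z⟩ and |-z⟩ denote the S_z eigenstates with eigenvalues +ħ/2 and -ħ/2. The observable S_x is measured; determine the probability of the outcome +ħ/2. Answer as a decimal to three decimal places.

0.265

|+x⟩ = (|+z⟩ + |-z⟩)/√2, so ⟨+x|ψ⟩ = (-3) / (√2·√17).
P = |-3|² / 34 = 9/34.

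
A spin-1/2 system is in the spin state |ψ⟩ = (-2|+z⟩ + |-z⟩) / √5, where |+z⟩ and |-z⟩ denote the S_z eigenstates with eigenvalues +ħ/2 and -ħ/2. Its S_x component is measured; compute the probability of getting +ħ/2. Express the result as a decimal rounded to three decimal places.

0.100

|+x⟩ = (|+z⟩ + |-z⟩)/√2, so ⟨+x|ψ⟩ = (-1) / (√2·√5).
P = |-1|² / 10 = 1/10.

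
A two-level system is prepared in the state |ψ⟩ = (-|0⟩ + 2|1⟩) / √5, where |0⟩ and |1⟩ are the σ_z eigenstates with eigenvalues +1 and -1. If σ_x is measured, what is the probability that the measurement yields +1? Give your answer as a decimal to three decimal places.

0.100

|+x⟩ = (|0⟩ + |1⟩)/√2, so ⟨+x|ψ⟩ = (1) / (√2·√5).
P = |1|² / 10 = 1/10.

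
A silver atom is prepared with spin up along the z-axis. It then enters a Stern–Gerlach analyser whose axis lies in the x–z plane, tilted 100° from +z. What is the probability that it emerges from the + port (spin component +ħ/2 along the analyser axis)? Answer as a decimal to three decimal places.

For spin-½, the probability of finding spin-up along an axis at angle θ to the initial spin direction is cos²(θ/2); spin-down is sin²(θ/2).
θ = 100°, so P = cos²(50°) ≈ 0.413.

0.413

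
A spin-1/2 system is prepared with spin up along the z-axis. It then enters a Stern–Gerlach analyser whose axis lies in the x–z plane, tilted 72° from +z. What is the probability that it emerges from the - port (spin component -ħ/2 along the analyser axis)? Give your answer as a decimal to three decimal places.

For spin-½, the probability of finding spin-up along an axis at angle θ to the initial spin direction is cos²(θ/2); spin-down is sin²(θ/2).
θ = 72°, so P = sin²(36°) ≈ 0.345.

0.345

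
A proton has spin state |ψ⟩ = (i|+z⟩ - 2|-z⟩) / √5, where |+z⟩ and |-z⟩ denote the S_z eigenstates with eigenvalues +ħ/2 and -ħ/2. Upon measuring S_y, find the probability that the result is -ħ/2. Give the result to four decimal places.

|-y⟩ = (|+z⟩ - i|-z⟩)/√2, so ⟨-y|ψ⟩ = (-i) / (√2·√5).
P = |-i|² / 10 = 1/10.

0.1000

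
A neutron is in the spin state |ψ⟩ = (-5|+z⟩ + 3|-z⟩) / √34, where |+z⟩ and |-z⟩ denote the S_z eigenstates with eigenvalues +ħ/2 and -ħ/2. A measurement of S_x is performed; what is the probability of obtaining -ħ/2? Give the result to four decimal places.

0.9412

|-x⟩ = (|+z⟩ - |-z⟩)/√2, so ⟨-x|ψ⟩ = (-8) / (√2·√34).
P = |-8|² / 68 = 64/68.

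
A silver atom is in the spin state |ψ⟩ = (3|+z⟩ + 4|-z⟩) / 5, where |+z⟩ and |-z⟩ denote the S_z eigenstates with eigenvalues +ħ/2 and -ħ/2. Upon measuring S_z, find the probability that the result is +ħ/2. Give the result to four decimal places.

0.3600

The +ħ/2 outcome corresponds to |+z⟩. Its amplitude in |ψ⟩ is 3/5.
P = |3|² / 25 = 9/25.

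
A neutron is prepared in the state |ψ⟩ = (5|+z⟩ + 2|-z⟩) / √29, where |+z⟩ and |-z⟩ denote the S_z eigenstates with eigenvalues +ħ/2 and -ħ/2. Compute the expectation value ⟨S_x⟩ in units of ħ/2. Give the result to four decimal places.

0.6897

⟨σ_x⟩ = 2 Re(a* b)/(|a|²+|b|²) with a = 5, b = 2.
a* b = 10, so ⟨σ_x⟩ = 20/29.
⟨S_x⟩ = (ħ/2)·⟨σ_x⟩.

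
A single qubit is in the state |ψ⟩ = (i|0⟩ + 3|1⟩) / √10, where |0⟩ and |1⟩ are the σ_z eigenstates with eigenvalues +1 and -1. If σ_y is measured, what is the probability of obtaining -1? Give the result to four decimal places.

|-y⟩ = (|0⟩ - i|1⟩)/√2, so ⟨-y|ψ⟩ = (4i) / (√2·√10).
P = |4i|² / 20 = 16/20.

0.8000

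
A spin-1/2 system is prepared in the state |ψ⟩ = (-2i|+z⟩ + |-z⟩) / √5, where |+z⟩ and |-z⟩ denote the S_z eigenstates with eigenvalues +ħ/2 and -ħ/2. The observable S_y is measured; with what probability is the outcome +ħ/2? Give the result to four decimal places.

|+y⟩ = (|+z⟩ + i|-z⟩)/√2, so ⟨+y|ψ⟩ = (-3i) / (√2·√5).
P = |-3i|² / 10 = 9/10.

0.9000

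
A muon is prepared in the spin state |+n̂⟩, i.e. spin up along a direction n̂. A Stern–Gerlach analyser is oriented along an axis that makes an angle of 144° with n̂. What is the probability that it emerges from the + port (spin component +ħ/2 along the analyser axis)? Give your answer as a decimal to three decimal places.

For spin-½, the probability of finding spin-up along an axis at angle θ to the initial spin direction is cos²(θ/2); spin-down is sin²(θ/2).
θ = 144°, so P = cos²(72°) ≈ 0.095.

0.095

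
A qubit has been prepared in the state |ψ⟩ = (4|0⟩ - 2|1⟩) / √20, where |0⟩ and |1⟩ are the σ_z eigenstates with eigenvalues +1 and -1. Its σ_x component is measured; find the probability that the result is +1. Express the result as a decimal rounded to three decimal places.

0.100

|+x⟩ = (|0⟩ + |1⟩)/√2, so ⟨+x|ψ⟩ = (2) / (√2·√20).
P = |2|² / 40 = 4/40.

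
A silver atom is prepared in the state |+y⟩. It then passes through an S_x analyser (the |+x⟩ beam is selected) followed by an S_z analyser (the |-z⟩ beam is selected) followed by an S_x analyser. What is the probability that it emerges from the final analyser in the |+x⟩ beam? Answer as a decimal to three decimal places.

First analyser (S_x): from |+y⟩, P(|+x⟩) = 1/2.
After stage 1 the state is |+x⟩; P(|-z⟩) = |⟨-z|+x⟩|² = 1/2.
After stage 2 the state is |-z⟩; P(|+x⟩) = |⟨+x|-z⟩|² = 1/2.
Joint probability = 1/2 × 1/2 × 1/2 = 0.125.

0.125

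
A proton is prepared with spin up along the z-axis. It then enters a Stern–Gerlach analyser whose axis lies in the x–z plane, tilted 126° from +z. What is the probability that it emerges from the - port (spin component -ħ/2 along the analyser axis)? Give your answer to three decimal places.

For spin-½, the probability of finding spin-up along an axis at angle θ to the initial spin direction is cos²(θ/2); spin-down is sin²(θ/2).
θ = 126°, so P = sin²(63°) ≈ 0.794.

0.794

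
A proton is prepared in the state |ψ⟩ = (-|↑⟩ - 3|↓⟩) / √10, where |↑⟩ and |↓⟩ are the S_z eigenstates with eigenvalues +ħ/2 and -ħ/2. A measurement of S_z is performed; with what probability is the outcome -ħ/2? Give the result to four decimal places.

The -ħ/2 outcome corresponds to |↓⟩. Its amplitude in |ψ⟩ is -3/√10.
P = |-3|² / 10 = 9/10.

0.9000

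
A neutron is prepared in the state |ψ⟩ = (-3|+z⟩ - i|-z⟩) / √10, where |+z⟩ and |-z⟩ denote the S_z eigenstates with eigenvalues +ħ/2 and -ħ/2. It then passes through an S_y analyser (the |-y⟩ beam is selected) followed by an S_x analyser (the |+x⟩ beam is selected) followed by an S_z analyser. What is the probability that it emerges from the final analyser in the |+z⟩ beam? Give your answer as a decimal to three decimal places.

0.050

First analyser (S_y): P(|-y⟩) = |⟨-y|ψ⟩|² = 4/20.
After stage 1 the state is |-y⟩; P(|+x⟩) = |⟨+x|-y⟩|² = 1/2.
After stage 2 the state is |+x⟩; P(|+z⟩) = |⟨+z|+x⟩|² = 1/2.
Joint probability = 4/20 × 1/2 × 1/2 = 0.050.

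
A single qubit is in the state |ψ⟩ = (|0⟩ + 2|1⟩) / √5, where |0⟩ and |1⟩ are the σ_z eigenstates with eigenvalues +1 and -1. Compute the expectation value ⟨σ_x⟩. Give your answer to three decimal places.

0.800

⟨σ_x⟩ = 2 Re(a* b)/(|a|²+|b|²) with a = 1, b = 2.
a* b = 2, so ⟨σ_x⟩ = 4/5.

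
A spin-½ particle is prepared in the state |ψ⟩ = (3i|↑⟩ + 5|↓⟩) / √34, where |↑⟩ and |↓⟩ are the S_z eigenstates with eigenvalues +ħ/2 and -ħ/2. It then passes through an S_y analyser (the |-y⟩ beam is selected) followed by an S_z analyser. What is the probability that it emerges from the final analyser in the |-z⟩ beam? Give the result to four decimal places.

0.4706

First analyser (S_y): P(|-y⟩) = |⟨-y|ψ⟩|² = 64/68.
After stage 1 the state is |-y⟩; P(|-z⟩) = |⟨-z|-y⟩|² = 1/2.
Joint probability = 64/68 × 1/2 = 0.4706.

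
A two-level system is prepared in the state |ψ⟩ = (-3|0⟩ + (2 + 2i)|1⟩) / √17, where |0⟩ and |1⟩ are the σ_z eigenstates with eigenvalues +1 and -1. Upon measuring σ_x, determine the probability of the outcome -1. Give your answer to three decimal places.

0.853

|-x⟩ = (|0⟩ - |1⟩)/√2, so ⟨-x|ψ⟩ = (-5 - 2i) / (√2·√17).
P = |-5 - 2i|² / 34 = 29/34.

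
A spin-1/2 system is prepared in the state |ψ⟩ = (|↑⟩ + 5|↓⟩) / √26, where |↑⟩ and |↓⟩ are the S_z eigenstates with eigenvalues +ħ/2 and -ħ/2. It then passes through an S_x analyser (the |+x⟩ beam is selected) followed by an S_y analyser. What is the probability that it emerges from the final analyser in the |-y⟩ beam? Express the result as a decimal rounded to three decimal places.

First analyser (S_x): P(|+x⟩) = |⟨+x|ψ⟩|² = 36/52.
After stage 1 the state is |+x⟩; P(|-y⟩) = |⟨-y|+x⟩|² = 1/2.
Joint probability = 36/52 × 1/2 = 0.346.

0.346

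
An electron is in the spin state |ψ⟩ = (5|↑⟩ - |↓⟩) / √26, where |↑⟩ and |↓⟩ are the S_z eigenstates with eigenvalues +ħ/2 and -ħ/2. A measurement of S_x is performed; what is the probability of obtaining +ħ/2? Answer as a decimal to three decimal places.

|+x⟩ = (|↑⟩ + |↓⟩)/√2, so ⟨+x|ψ⟩ = (4) / (√2·√26).
P = |4|² / 52 = 16/52.

0.308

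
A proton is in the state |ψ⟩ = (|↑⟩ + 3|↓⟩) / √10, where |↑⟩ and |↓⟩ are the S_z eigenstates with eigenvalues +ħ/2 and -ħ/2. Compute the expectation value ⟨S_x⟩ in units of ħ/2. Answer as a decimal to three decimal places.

0.600

⟨σ_x⟩ = 2 Re(a* b)/(|a|²+|b|²) with a = 1, b = 3.
a* b = 3, so ⟨σ_x⟩ = 6/10.
⟨S_x⟩ = (ħ/2)·⟨σ_x⟩.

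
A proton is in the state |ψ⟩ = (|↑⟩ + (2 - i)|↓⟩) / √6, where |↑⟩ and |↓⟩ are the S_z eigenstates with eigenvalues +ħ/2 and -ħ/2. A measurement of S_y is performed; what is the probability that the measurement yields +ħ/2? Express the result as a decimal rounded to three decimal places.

0.333

|+y⟩ = (|↑⟩ + i|↓⟩)/√2, so ⟨+y|ψ⟩ = (-2i) / (√2·√6).
P = |-2i|² / 12 = 4/12.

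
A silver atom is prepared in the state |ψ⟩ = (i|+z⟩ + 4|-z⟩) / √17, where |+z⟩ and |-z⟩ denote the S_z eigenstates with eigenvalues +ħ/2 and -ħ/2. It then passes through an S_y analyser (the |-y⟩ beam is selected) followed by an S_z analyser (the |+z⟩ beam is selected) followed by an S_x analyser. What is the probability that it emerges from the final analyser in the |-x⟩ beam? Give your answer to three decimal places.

First analyser (S_y): P(|-y⟩) = |⟨-y|ψ⟩|² = 25/34.
After stage 1 the state is |-y⟩; P(|+z⟩) = |⟨+z|-y⟩|² = 1/2.
After stage 2 the state is |+z⟩; P(|-x⟩) = |⟨-x|+z⟩|² = 1/2.
Joint probability = 25/34 × 1/2 × 1/2 = 0.184.

0.184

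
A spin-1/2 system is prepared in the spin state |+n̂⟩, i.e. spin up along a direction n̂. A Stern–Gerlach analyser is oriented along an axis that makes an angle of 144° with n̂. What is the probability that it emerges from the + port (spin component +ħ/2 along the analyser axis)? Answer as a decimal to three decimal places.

For spin-½, the probability of finding spin-up along an axis at angle θ to the initial spin direction is cos²(θ/2); spin-down is sin²(θ/2).
θ = 144°, so P = cos²(72°) ≈ 0.095.

0.095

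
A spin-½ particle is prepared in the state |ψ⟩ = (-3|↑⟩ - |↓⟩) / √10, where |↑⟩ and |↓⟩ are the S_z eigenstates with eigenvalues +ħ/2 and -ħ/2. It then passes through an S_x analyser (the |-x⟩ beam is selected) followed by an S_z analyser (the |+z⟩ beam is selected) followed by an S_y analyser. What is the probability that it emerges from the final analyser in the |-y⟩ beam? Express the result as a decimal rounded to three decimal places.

0.050

First analyser (S_x): P(|-x⟩) = |⟨-x|ψ⟩|² = 4/20.
After stage 1 the state is |-x⟩; P(|+z⟩) = |⟨+z|-x⟩|² = 1/2.
After stage 2 the state is |+z⟩; P(|-y⟩) = |⟨-y|+z⟩|² = 1/2.
Joint probability = 4/20 × 1/2 × 1/2 = 0.050.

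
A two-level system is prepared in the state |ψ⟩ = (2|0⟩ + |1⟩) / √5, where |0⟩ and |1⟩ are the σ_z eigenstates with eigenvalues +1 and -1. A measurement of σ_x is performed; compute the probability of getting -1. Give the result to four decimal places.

0.1000

|-x⟩ = (|0⟩ - |1⟩)/√2, so ⟨-x|ψ⟩ = (1) / (√2·√5).
P = |1|² / 10 = 1/10.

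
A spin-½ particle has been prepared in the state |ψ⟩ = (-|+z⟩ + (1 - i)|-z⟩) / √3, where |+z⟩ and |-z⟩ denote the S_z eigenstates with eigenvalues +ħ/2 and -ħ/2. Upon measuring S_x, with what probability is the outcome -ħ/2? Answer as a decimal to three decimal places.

|-x⟩ = (|+z⟩ - |-z⟩)/√2, so ⟨-x|ψ⟩ = (-2 + i) / (√2·√3).
P = |-2 + i|² / 6 = 5/6.

0.833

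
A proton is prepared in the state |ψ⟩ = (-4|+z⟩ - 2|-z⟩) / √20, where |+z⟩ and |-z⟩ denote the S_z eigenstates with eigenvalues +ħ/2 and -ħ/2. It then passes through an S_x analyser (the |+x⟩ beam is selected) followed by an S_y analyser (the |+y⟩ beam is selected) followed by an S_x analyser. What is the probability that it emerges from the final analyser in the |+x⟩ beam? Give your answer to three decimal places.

First analyser (S_x): P(|+x⟩) = |⟨+x|ψ⟩|² = 36/40.
After stage 1 the state is |+x⟩; P(|+y⟩) = |⟨+y|+x⟩|² = 1/2.
After stage 2 the state is |+y⟩; P(|+x⟩) = |⟨+x|+y⟩|² = 1/2.
Joint probability = 36/40 × 1/2 × 1/2 = 0.225.

0.225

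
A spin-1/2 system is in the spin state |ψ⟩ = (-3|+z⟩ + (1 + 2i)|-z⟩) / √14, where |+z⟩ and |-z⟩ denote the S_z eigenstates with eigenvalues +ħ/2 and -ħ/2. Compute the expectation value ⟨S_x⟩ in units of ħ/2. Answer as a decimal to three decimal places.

-0.429

⟨σ_x⟩ = 2 Re(a* b)/(|a|²+|b|²) with a = -3, b = (1 + 2i).
a* b = (-3 - 6i), so ⟨σ_x⟩ = -6/14.
⟨S_x⟩ = (ħ/2)·⟨σ_x⟩.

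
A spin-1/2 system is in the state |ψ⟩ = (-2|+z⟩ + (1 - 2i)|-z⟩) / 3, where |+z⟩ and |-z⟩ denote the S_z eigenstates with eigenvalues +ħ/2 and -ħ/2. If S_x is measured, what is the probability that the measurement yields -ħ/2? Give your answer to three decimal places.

|-x⟩ = (|+z⟩ - |-z⟩)/√2, so ⟨-x|ψ⟩ = (-3 + 2i) / (√2·3).
P = |-3 + 2i|² / 18 = 13/18.

0.722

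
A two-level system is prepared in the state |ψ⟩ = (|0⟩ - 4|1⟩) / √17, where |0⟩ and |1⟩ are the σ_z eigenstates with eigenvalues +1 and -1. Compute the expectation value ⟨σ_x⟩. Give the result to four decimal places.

⟨σ_x⟩ = 2 Re(a* b)/(|a|²+|b|²) with a = 1, b = -4.
a* b = -4, so ⟨σ_x⟩ = -8/17.

-0.4706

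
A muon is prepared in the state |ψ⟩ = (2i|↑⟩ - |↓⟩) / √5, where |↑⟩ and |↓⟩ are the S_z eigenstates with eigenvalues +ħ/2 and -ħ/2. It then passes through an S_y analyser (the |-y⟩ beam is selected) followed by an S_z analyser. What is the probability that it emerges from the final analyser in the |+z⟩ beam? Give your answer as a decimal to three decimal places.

First analyser (S_y): P(|-y⟩) = |⟨-y|ψ⟩|² = 1/10.
After stage 1 the state is |-y⟩; P(|+z⟩) = |⟨+z|-y⟩|² = 1/2.
Joint probability = 1/10 × 1/2 = 0.050.

0.050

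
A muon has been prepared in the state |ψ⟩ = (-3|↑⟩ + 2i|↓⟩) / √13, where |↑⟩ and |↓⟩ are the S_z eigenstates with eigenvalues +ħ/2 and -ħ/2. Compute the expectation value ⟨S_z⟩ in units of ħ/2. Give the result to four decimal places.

0.3846

⟨σ_z⟩ = |a|² - |b|² divided by |a|²+|b|², with a, b the |↑⟩, |↓⟩ amplitudes.
= (9 - 4)/13 = 5/13.
⟨S_z⟩ = (ħ/2)·⟨σ_z⟩.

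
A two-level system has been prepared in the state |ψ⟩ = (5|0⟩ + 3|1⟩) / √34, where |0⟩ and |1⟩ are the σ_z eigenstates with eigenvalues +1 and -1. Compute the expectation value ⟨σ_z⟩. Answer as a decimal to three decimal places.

⟨σ_z⟩ = |a|² - |b|² divided by |a|²+|b|², with a, b the |0⟩, |1⟩ amplitudes.
= (25 - 9)/34 = 16/34.

0.471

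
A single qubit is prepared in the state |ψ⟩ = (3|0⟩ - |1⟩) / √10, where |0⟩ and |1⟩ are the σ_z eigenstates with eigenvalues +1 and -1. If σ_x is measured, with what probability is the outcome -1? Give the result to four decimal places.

0.8000

|-x⟩ = (|0⟩ - |1⟩)/√2, so ⟨-x|ψ⟩ = (4) / (√2·√10).
P = |4|² / 20 = 16/20.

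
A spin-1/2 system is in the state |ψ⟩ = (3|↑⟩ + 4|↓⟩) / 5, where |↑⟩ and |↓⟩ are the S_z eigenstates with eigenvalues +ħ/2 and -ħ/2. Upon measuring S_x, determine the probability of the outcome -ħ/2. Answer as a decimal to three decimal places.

|-x⟩ = (|↑⟩ - |↓⟩)/√2, so ⟨-x|ψ⟩ = (-1) / (√2·5).
P = |-1|² / 50 = 1/50.

0.020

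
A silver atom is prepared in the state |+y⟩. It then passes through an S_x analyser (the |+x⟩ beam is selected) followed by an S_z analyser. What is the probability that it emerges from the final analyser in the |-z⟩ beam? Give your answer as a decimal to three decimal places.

0.250

First analyser (S_x): from |+y⟩, P(|+x⟩) = 1/2.
After stage 1 the state is |+x⟩; P(|-z⟩) = |⟨-z|+x⟩|² = 1/2.
Joint probability = 1/2 × 1/2 = 0.250.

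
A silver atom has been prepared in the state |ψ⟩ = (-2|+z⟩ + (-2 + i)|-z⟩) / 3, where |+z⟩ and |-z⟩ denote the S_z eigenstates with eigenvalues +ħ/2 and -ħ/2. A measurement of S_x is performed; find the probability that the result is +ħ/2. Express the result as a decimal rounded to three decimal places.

|+x⟩ = (|+z⟩ + |-z⟩)/√2, so ⟨+x|ψ⟩ = (-4 + i) / (√2·3).
P = |-4 + i|² / 18 = 17/18.

0.944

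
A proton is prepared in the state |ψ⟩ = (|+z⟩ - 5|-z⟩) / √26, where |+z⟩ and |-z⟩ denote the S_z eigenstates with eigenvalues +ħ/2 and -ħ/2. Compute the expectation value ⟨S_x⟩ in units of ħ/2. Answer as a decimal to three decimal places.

⟨σ_x⟩ = 2 Re(a* b)/(|a|²+|b|²) with a = 1, b = -5.
a* b = -5, so ⟨σ_x⟩ = -10/26.
⟨S_x⟩ = (ħ/2)·⟨σ_x⟩.

-0.385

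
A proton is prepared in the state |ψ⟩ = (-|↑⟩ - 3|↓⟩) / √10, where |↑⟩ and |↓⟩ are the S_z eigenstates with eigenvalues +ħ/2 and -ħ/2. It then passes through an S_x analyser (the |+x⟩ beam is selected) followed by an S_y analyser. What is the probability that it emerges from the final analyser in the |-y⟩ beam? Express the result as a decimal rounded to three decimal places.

First analyser (S_x): P(|+x⟩) = |⟨+x|ψ⟩|² = 16/20.
After stage 1 the state is |+x⟩; P(|-y⟩) = |⟨-y|+x⟩|² = 1/2.
Joint probability = 16/20 × 1/2 = 0.400.

0.400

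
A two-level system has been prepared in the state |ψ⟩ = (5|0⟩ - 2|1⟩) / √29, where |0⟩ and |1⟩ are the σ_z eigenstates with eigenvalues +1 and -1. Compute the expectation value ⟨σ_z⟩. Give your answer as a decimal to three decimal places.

⟨σ_z⟩ = |a|² - |b|² divided by |a|²+|b|², with a, b the |0⟩, |1⟩ amplitudes.
= (25 - 4)/29 = 21/29.

0.724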